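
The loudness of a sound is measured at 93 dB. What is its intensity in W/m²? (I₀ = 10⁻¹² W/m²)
I = I₀·10^(β/10) = 2.00 × 10⁻³ W/m²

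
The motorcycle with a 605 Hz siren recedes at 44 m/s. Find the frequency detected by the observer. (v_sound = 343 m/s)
f_obs = f·v/(v + v_s) = 536.2 Hz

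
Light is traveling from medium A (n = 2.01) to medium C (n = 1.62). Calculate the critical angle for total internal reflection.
θc = arcsin(n₂/n₁) = 53.7°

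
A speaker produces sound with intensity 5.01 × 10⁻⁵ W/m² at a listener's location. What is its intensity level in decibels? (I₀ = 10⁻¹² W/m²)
β = 10·log₁₀(I/I₀) = 77 dB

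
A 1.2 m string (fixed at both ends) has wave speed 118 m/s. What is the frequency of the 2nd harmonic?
fₙ = nv/(2L) = 98.33 Hz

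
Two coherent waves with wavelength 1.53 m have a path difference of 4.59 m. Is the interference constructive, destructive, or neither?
constructive — path difference = 3λ, a whole number of wavelengths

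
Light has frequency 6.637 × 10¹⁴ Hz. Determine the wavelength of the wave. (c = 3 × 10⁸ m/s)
λ = c/f = 452 nm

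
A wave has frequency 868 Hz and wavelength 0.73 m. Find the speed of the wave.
v = fλ = 633.6 m/s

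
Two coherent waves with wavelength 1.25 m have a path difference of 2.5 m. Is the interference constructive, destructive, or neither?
constructive — path difference = 2λ, a whole number of wavelengths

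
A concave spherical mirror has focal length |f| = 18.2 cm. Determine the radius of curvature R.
R = 2|f| = 36.4 cm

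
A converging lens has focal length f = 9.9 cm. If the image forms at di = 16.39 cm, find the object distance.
1/do = 1/f − 1/di → do = 25 cm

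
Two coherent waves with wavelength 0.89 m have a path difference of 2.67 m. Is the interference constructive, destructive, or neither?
constructive — path difference = 3λ, a whole number of wavelengths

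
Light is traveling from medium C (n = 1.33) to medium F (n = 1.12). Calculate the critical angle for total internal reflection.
θc = arcsin(n₂/n₁) = 57.36°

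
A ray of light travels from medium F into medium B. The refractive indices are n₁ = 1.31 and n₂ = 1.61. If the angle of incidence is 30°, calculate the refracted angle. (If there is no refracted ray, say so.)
sin θ₂ = (n₁/n₂)·sin θ₁ = 0.4068 → θ₂ = 24.01°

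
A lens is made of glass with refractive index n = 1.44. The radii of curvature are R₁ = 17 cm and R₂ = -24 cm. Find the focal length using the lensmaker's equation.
1/f = (n − 1)(1/R₁ − 1/R₂) → f = 22.62 cm (converging lens)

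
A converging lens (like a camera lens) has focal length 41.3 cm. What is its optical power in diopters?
P = 1/f = 2.421 D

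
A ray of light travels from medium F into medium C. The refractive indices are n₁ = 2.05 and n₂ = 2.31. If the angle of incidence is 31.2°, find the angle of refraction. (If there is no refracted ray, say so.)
sin θ₂ = (n₁/n₂)·sin θ₁ = 0.4597 → θ₂ = 27.37°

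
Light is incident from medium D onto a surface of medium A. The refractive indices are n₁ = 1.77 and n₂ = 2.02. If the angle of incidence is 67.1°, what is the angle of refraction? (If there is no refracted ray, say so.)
sin θ₂ = (n₁/n₂)·sin θ₁ = 0.8072 → θ₂ = 53.82°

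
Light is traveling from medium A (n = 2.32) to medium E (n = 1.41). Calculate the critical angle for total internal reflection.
θc = arcsin(n₂/n₁) = 37.43°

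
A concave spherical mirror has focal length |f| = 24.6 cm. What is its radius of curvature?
R = 2|f| = 49.2 cm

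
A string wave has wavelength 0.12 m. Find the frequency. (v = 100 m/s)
f = v/λ = 833.3 Hz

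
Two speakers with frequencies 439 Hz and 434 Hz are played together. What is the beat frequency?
5 Hz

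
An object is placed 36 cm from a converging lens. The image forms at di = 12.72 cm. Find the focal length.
1/f = 1/do + 1/di → f = 9.399 cm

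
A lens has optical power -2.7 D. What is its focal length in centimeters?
f = 1/P = -37.04 cm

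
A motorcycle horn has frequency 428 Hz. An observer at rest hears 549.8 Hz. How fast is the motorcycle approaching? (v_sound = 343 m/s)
v_s = v·(1 − f/f_obs) = 75.99 m/s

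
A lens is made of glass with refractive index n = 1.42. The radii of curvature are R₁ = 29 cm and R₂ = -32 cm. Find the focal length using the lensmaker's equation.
1/f = (n − 1)(1/R₁ − 1/R₂) → f = 36.22 cm (converging lens)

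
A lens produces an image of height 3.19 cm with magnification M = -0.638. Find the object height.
ho = |hi|/|M| = 5 cm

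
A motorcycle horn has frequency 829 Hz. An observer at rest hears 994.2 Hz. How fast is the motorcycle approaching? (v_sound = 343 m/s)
v_s = v·(1 − f/f_obs) = 56.99 m/s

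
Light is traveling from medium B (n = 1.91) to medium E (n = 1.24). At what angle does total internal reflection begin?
θc = arcsin(n₂/n₁) = 40.48°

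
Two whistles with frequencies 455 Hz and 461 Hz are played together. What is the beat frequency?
6 Hz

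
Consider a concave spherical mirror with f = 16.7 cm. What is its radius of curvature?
R = 2|f| = 33.4 cm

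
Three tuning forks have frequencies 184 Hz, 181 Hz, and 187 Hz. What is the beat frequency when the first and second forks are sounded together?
3 Hz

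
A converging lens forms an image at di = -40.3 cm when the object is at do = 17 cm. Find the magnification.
M = −di/do = 2.371 (upright image)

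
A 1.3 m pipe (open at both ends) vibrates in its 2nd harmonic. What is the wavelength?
λₙ = 2L/n = 1.3 m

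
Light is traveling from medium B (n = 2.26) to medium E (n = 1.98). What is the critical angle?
θc = arcsin(n₂/n₁) = 61.18°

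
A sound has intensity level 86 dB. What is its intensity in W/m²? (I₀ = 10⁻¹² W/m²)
I = I₀·10^(β/10) = 3.98 × 10⁻⁴ W/m²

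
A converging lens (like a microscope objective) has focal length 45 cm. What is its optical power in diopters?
P = 1/f = 2.222 D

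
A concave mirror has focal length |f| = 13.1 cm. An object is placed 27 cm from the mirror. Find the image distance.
f = +13.1 cm (concave); 1/di = 1/f − 1/do → di = 25.45 cm (real image, in front of mirror)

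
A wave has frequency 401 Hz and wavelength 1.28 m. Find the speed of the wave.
v = fλ = 513.3 m/s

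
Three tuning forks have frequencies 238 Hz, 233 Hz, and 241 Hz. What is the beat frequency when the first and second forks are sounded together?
5 Hz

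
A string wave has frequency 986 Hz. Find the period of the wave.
T = 1/f = 0.001014 s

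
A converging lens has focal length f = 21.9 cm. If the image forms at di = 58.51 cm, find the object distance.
1/do = 1/f − 1/di → do = 35 cm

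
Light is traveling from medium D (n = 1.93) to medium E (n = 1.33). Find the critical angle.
θc = arcsin(n₂/n₁) = 43.56°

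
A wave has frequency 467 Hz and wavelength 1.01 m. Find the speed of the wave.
v = fλ = 471.7 m/s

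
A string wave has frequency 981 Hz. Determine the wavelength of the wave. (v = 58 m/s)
λ = v/f = 0.05912 m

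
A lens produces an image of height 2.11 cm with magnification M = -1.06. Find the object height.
ho = |hi|/|M| = 1.991 cm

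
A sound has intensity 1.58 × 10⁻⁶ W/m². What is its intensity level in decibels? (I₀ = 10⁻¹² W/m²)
β = 10·log₁₀(I/I₀) = 61.99 dB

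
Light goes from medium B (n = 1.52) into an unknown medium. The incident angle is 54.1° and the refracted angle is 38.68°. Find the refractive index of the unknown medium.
n₂ = n₁·sin θ₁ / sin θ₂ = 1.97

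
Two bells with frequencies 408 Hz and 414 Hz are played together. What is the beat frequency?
6 Hz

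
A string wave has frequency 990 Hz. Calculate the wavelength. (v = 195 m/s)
λ = v/f = 0.197 m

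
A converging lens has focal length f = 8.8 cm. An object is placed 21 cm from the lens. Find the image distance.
1/di = 1/f − 1/do → di = 15.15 cm (real image)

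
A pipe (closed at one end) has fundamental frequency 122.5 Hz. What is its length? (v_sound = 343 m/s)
L = v/(4f₁) = 0.7 m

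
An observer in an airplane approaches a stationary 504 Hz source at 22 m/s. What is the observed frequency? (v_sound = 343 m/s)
f_obs = f·(v + v_o)/v = 536.3 Hz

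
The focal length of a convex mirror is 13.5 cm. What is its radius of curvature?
R = 2|f| = 27 cm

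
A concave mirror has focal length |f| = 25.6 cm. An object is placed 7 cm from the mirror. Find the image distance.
f = +25.6 cm (concave); 1/di = 1/f − 1/do → di = -9.634 cm (virtual image, behind mirror)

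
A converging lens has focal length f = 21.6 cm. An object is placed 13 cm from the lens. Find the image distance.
1/di = 1/f − 1/do → di = -32.65 cm (virtual image)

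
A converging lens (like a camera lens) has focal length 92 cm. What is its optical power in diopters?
P = 1/f = 1.087 D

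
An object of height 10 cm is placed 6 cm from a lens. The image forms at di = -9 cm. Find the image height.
hi = (-di/do) × ho = 15 cm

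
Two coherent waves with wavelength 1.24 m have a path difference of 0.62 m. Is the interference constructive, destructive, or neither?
destructive — path difference = 0.5λ, an odd multiple of λ/2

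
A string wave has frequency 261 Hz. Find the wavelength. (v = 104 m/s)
λ = v/f = 0.3985 m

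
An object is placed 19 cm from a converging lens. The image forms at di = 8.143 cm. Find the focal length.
1/f = 1/do + 1/di → f = 5.7 cm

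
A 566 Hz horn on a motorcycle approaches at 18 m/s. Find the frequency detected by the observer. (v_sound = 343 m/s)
f_obs = f·v/(v − v_s) = 597.3 Hz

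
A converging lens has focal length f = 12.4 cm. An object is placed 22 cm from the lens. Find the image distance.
1/di = 1/f − 1/do → di = 28.42 cm (real image)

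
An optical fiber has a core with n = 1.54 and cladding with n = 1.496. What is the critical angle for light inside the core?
θc = arcsin(n_cladding/n_core) = 76.27°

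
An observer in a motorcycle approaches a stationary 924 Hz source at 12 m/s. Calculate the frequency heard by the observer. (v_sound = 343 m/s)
f_obs = f·(v + v_o)/v = 956.3 Hz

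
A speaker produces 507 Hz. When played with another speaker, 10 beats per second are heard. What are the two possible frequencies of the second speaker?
f₂ = 507 ± 10 Hz → 517 Hz or 497 Hz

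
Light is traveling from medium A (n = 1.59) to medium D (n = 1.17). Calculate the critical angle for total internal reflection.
θc = arcsin(n₂/n₁) = 47.38°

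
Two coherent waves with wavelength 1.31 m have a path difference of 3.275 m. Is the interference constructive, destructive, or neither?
destructive — path difference = 2.5λ, an odd multiple of λ/2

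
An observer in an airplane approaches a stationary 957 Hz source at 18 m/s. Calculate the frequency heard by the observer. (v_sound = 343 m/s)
f_obs = f·(v + v_o)/v = 1007 Hz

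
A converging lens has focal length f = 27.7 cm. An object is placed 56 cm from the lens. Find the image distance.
1/di = 1/f − 1/do → di = 54.81 cm (real image)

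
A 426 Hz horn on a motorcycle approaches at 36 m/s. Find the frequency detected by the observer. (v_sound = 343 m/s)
f_obs = f·v/(v − v_s) = 476 Hz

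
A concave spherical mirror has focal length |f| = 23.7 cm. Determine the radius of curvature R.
R = 2|f| = 47.4 cm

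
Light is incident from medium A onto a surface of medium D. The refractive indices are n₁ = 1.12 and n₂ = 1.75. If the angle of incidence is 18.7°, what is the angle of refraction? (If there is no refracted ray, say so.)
sin θ₂ = (n₁/n₂)·sin θ₁ = 0.2052 → θ₂ = 11.84°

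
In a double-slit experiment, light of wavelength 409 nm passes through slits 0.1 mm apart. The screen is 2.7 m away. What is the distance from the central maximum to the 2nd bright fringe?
y = mλL/d = 22.09 mm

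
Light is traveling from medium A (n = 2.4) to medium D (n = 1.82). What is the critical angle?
θc = arcsin(n₂/n₁) = 49.32°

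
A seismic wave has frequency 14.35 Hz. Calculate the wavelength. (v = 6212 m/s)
λ = v/f = 432.9 m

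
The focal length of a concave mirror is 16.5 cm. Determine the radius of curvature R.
R = 2|f| = 33 cm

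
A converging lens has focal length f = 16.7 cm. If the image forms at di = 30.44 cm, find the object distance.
1/do = 1/f − 1/di → do = 37 cm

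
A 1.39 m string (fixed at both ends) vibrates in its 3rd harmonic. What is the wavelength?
λₙ = 2L/n = 0.9267 m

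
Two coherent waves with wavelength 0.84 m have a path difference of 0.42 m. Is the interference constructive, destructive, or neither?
destructive — path difference = 0.5λ, an odd multiple of λ/2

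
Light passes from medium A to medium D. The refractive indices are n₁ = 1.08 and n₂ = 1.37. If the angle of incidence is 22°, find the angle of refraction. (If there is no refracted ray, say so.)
sin θ₂ = (n₁/n₂)·sin θ₁ = 0.2953 → θ₂ = 17.18°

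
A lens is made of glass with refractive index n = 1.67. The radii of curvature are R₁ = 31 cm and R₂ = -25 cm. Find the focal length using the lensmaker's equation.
1/f = (n − 1)(1/R₁ − 1/R₂) → f = 20.66 cm (converging lens)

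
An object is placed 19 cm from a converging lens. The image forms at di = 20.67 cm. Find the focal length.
1/f = 1/do + 1/di → f = 9.9 cm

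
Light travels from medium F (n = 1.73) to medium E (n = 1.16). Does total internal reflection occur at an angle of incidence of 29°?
θc = arcsin(n₂/n₁) = 42.11°; 29° < θc, so no — the ray refracts.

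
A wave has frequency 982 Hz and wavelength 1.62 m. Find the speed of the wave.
v = fλ = 1591 m/s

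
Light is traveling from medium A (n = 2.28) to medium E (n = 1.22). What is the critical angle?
θc = arcsin(n₂/n₁) = 32.35°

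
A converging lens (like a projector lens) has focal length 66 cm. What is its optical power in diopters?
P = 1/f = 1.515 D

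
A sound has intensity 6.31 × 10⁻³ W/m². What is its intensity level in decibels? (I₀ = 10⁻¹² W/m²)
β = 10·log₁₀(I/I₀) = 98 dB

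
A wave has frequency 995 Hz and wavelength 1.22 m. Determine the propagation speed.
v = fλ = 1214 m/s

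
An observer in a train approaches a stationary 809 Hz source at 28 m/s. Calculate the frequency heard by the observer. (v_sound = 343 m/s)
f_obs = f·(v + v_o)/v = 875 Hz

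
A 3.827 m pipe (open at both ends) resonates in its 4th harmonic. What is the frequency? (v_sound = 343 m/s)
fₙ = nv/(2L) = 179.3 Hz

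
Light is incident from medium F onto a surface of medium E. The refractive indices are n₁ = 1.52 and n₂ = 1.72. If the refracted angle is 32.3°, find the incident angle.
sin θ₁ = (n₂/n₁)·sin θ₂ → θ₁ = 37.2°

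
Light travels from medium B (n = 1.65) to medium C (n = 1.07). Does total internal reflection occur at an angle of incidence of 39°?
θc = arcsin(n₂/n₁) = 40.43°; 39° < θc, so no — the ray refracts.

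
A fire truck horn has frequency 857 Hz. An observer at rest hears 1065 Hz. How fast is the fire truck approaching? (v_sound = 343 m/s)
v_s = v·(1 − f/f_obs) = 66.99 m/s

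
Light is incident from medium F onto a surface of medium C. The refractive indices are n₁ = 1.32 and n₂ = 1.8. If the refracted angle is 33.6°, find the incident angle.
sin θ₁ = (n₂/n₁)·sin θ₂ → θ₁ = 48.99°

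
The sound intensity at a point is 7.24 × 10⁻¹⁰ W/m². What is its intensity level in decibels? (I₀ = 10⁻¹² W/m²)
β = 10·log₁₀(I/I₀) = 28.6 dB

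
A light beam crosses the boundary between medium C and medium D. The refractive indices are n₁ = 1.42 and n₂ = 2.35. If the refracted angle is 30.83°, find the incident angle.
sin θ₁ = (n₂/n₁)·sin θ₂ → θ₁ = 58.01°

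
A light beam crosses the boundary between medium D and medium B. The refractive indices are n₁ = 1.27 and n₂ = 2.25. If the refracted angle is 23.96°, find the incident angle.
sin θ₁ = (n₂/n₁)·sin θ₂ → θ₁ = 46.01°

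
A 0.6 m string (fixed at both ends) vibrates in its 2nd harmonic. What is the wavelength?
λₙ = 2L/n = 0.6 m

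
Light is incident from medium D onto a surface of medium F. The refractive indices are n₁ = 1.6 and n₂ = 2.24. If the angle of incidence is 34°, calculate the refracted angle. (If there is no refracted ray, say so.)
sin θ₂ = (n₁/n₂)·sin θ₁ = 0.3994 → θ₂ = 23.54°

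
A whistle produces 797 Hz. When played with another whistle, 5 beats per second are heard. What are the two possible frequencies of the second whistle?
f₂ = 797 ± 5 Hz → 802 Hz or 792 Hz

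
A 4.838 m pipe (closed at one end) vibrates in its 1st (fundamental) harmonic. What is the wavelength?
λₙ = 4L/n = 19.35 m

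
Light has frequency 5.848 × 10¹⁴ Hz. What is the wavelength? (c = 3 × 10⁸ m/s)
λ = c/f = 513 nm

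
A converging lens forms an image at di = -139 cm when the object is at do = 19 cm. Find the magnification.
M = −di/do = 7.316 (upright image)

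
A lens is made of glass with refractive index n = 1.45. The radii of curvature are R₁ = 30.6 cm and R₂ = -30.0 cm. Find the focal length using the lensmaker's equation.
1/f = (n − 1)(1/R₁ − 1/R₂) → f = 33.66 cm (converging lens)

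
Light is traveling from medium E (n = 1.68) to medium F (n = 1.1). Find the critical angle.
θc = arcsin(n₂/n₁) = 40.9°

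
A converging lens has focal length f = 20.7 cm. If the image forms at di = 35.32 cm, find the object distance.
1/do = 1/f − 1/di → do = 50.01 cm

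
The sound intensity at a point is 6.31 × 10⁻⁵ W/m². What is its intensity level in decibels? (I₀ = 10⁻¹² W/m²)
β = 10·log₁₀(I/I₀) = 78 dB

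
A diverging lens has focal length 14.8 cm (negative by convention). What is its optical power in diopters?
P = 1/f = -6.757 D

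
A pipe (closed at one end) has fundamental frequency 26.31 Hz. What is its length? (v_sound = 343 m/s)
L = v/(4f₁) = 3.259 m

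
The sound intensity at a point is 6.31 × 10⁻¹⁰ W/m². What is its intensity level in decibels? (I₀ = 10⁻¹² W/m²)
β = 10·log₁₀(I/I₀) = 28 dB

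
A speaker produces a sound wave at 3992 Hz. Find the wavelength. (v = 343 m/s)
λ = v/f = 0.08592 m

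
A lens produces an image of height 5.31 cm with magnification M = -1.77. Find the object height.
ho = |hi|/|M| = 3 cm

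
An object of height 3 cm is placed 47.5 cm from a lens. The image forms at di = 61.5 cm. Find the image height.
hi = (-di/do) × ho = -3.884 cm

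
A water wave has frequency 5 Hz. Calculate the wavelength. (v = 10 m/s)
λ = v/f = 2 m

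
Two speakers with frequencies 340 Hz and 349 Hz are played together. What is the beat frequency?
9 Hz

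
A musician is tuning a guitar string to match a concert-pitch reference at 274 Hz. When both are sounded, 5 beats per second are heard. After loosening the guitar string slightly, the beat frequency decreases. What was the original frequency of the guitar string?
279 Hz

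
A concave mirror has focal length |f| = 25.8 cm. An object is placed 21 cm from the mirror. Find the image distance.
f = +25.8 cm (concave); 1/di = 1/f − 1/do → di = -112.9 cm (virtual image, behind mirror)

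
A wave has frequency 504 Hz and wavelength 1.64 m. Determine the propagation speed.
v = fλ = 826.6 m/s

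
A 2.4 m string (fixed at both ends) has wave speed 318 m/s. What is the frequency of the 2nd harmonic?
fₙ = nv/(2L) = 132.5 Hz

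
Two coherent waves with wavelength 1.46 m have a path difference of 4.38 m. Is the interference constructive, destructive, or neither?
constructive — path difference = 3λ, a whole number of wavelengths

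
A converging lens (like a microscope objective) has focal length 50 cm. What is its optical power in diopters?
P = 1/f = 2 D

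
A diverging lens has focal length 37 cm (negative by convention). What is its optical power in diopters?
P = 1/f = -2.703 D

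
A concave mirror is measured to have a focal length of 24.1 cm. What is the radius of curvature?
R = 2|f| = 48.2 cm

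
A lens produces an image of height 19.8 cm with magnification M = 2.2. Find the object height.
ho = |hi|/|M| = 9 cm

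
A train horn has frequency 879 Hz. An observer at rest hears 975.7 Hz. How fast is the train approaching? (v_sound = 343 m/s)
v_s = v·(1 − f/f_obs) = 33.99 m/s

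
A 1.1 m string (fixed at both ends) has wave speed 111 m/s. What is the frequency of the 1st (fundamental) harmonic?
fₙ = nv/(2L) = 50.45 Hz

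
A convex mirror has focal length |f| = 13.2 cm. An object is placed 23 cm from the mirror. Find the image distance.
f = −13.2 cm (convex); 1/di = 1/f − 1/do → di = -8.387 cm (virtual image, behind mirror)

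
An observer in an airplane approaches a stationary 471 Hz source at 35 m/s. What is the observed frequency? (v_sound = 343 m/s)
f_obs = f·(v + v_o)/v = 519.1 Hz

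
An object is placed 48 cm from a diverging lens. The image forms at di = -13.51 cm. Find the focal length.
1/f = 1/do + 1/di → f = -18.8 cm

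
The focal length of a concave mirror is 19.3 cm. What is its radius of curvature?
R = 2|f| = 38.6 cm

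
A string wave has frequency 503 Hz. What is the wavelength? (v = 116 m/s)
λ = v/f = 0.2306 m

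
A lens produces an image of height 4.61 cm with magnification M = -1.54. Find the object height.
ho = |hi|/|M| = 2.994 cm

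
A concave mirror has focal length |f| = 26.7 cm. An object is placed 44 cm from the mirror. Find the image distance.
f = +26.7 cm (concave); 1/di = 1/f − 1/do → di = 67.91 cm (real image, in front of mirror)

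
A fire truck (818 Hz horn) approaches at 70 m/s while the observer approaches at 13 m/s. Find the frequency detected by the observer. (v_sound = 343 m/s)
f_obs = f·(v + v_o)/(v − v_s) = 1067 Hz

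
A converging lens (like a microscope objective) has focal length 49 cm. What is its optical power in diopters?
P = 1/f = 2.041 D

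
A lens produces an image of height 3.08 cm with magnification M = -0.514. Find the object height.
ho = |hi|/|M| = 5.992 cm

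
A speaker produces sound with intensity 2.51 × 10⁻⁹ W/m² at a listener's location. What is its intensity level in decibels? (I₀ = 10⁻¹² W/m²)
β = 10·log₁₀(I/I₀) = 34 dB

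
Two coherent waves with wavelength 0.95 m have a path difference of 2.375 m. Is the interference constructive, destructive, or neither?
destructive — path difference = 2.5λ, an odd multiple of λ/2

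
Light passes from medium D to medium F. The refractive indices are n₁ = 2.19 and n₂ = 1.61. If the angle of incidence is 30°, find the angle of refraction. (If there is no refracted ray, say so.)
sin θ₂ = (n₁/n₂)·sin θ₁ = 0.6801 → θ₂ = 42.85°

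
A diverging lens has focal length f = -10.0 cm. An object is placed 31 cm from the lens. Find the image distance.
1/di = 1/f − 1/do → di = -7.561 cm (virtual image)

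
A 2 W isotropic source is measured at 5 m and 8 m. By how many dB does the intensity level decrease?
Δβ = 20·log₁₀(r₂/r₁) = 4.082 dB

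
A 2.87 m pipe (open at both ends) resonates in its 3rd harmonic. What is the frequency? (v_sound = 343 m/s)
fₙ = nv/(2L) = 179.3 Hz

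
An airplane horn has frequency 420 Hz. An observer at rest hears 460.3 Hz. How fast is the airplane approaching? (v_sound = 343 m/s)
v_s = v·(1 − f/f_obs) = 30.03 m/s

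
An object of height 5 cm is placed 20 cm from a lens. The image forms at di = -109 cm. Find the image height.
hi = (-di/do) × ho = 27.25 cm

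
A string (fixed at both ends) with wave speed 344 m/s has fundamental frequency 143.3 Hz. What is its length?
L = v/(2f₁) = 1.2 m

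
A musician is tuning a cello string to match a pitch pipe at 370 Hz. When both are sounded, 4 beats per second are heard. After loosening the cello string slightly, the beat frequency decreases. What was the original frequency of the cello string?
374 Hz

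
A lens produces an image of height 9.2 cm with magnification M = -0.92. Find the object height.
ho = |hi|/|M| = 10 cm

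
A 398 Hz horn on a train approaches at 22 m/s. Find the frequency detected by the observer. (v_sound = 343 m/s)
f_obs = f·v/(v − v_s) = 425.3 Hz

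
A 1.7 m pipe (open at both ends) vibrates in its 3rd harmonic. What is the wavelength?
λₙ = 2L/n = 1.133 m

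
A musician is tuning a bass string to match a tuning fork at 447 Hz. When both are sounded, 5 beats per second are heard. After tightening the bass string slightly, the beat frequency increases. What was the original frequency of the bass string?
452 Hz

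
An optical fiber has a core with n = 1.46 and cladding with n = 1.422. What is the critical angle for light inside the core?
θc = arcsin(n_cladding/n_core) = 76.9°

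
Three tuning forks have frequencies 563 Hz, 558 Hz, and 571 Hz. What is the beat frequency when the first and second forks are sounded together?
5 Hz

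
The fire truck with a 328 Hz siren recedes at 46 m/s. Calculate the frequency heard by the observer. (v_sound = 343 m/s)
f_obs = f·v/(v + v_s) = 289.2 Hz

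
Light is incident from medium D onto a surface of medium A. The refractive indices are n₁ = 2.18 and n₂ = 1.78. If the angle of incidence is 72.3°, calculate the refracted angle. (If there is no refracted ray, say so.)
sin θ₂ = (n₁/n₂)·sin θ₁ = 1.167 > 1, so there is no refracted ray — the light undergoes total internal reflection.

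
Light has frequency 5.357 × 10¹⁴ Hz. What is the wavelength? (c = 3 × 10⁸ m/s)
λ = c/f = 560 nm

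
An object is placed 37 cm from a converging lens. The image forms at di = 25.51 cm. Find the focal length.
1/f = 1/do + 1/di → f = 15.1 cm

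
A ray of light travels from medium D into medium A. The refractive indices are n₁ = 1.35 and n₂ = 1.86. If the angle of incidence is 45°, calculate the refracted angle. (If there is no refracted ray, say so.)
sin θ₂ = (n₁/n₂)·sin θ₁ = 0.5132 → θ₂ = 30.88°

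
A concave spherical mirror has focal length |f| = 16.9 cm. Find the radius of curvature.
R = 2|f| = 33.8 cm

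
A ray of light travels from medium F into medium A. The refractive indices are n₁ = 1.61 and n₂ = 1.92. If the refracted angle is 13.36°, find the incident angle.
sin θ₁ = (n₂/n₁)·sin θ₂ → θ₁ = 16°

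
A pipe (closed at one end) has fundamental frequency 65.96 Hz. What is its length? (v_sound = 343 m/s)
L = v/(4f₁) = 1.3 m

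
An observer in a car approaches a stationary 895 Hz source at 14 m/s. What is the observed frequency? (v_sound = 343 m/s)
f_obs = f·(v + v_o)/v = 931.5 Hz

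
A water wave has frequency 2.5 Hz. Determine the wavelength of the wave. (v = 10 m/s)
λ = v/f = 4 m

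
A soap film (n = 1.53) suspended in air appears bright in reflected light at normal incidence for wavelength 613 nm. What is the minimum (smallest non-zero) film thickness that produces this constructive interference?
2nt = (m − ½)λ with m = 1 → t = (m − ½)λ/(2n) = 100.2 nm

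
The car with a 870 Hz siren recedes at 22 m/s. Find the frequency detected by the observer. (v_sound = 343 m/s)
f_obs = f·v/(v + v_s) = 817.6 Hz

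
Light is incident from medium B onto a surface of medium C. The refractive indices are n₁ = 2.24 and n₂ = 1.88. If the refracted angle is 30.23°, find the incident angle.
sin θ₁ = (n₂/n₁)·sin θ₂ → θ₁ = 25°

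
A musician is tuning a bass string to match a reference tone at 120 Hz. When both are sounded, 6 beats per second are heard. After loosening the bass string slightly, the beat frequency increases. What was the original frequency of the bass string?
114 Hz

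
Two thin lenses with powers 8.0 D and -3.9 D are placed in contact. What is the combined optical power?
P_total = P₁ + P₂ = 4.1 D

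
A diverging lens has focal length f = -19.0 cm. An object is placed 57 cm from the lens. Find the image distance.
1/di = 1/f − 1/do → di = -14.25 cm (virtual image)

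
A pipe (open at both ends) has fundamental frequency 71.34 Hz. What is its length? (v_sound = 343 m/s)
L = v/(2f₁) = 2.404 m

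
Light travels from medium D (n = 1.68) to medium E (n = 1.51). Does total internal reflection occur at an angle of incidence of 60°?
θc = arcsin(n₂/n₁) = 64°; 60° < θc, so no — the ray refracts.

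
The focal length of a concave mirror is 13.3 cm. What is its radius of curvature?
R = 2|f| = 26.6 cm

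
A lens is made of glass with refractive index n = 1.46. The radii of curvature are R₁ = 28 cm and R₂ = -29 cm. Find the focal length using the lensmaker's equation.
1/f = (n − 1)(1/R₁ − 1/R₂) → f = 30.97 cm (converging lens)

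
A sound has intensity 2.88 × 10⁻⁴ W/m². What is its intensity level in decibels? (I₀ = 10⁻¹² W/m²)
β = 10·log₁₀(I/I₀) = 84.59 dB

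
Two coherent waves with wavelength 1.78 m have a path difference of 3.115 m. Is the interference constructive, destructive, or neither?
neither (partial) — path difference = 1.75λ, neither a whole number of wavelengths nor an odd multiple of λ/2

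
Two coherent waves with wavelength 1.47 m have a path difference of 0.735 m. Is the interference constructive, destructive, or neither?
destructive — path difference = 0.5λ, an odd multiple of λ/2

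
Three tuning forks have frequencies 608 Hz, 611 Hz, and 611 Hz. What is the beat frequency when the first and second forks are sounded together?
3 Hz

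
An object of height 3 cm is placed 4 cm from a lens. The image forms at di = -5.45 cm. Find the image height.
hi = (-di/do) × ho = 4.088 cm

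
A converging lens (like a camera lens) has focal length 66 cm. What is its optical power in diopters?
P = 1/f = 1.515 D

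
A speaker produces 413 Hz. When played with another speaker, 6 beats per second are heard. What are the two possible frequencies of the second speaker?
f₂ = 413 ± 6 Hz → 419 Hz or 407 Hz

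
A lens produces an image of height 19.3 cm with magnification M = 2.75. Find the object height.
ho = |hi|/|M| = 7.018 cm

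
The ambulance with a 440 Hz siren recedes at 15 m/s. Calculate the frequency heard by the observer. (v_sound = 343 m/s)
f_obs = f·v/(v + v_s) = 421.6 Hz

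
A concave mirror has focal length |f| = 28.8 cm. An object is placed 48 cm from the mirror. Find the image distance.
f = +28.8 cm (concave); 1/di = 1/f − 1/do → di = 72 cm (real image, in front of mirror)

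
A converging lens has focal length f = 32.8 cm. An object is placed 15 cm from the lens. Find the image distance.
1/di = 1/f − 1/do → di = -27.64 cm (virtual image)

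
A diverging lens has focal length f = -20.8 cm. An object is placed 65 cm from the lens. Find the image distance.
1/di = 1/f − 1/do → di = -15.76 cm (virtual image)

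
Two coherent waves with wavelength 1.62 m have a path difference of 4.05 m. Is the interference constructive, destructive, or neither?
destructive — path difference = 2.5λ, an odd multiple of λ/2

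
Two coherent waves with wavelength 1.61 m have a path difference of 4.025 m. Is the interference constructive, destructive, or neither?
destructive — path difference = 2.5λ, an odd multiple of λ/2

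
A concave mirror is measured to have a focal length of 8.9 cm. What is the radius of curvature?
R = 2|f| = 17.8 cm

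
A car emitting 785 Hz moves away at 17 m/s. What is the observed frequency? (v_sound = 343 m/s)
f_obs = f·v/(v + v_s) = 747.9 Hz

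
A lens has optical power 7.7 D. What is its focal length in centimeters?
f = 1/P = 12.99 cm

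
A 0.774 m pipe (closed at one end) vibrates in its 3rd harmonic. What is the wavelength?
λₙ = 4L/n = 1.032 m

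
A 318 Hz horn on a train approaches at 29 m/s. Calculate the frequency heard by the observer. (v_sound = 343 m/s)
f_obs = f·v/(v − v_s) = 347.4 Hz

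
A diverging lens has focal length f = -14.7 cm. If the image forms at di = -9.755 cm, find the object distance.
1/do = 1/f − 1/di → do = 29 cm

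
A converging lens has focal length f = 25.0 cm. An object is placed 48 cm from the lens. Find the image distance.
1/di = 1/f − 1/do → di = 52.17 cm (real image)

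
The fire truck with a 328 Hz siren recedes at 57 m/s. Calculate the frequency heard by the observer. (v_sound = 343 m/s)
f_obs = f·v/(v + v_s) = 281.3 Hz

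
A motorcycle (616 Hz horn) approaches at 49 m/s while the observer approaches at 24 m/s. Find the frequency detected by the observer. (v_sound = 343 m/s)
f_obs = f·(v + v_o)/(v − v_s) = 769 Hz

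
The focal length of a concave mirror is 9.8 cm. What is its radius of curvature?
R = 2|f| = 19.6 cm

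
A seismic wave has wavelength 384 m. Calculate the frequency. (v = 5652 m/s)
f = v/λ = 14.72 Hz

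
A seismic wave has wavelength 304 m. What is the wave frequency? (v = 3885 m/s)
f = v/λ = 12.78 Hz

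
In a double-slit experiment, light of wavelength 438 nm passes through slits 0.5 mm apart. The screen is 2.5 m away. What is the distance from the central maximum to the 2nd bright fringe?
y = mλL/d = 4.38 mm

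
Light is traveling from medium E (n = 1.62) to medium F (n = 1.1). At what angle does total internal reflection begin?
θc = arcsin(n₂/n₁) = 42.77°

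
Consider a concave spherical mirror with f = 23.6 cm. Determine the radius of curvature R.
R = 2|f| = 47.2 cm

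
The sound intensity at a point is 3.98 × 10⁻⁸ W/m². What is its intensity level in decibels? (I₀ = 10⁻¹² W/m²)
β = 10·log₁₀(I/I₀) = 46 dB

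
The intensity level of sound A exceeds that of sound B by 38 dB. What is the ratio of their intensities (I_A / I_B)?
I_A/I_B = 10^(Δβ/10) = 6310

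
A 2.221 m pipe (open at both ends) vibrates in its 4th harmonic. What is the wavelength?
λₙ = 2L/n = 1.111 m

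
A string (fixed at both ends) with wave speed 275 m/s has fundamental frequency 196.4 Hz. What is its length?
L = v/(2f₁) = 0.7001 m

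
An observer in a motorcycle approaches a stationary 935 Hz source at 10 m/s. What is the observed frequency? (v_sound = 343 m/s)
f_obs = f·(v + v_o)/v = 962.3 Hz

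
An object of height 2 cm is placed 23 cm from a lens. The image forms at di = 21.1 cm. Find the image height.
hi = (-di/do) × ho = -1.835 cm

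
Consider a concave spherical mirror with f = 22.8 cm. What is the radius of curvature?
R = 2|f| = 45.6 cm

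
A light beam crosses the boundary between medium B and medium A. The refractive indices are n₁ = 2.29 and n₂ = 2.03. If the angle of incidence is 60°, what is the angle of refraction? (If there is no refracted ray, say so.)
sin θ₂ = (n₁/n₂)·sin θ₁ = 0.9769 → θ₂ = 77.67°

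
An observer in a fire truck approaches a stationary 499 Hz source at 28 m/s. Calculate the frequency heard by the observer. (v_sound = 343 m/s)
f_obs = f·(v + v_o)/v = 539.7 Hz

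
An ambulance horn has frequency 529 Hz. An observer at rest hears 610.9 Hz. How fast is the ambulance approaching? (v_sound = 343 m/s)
v_s = v·(1 − f/f_obs) = 45.98 m/s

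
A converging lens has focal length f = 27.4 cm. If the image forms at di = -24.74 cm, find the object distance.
1/do = 1/f − 1/di → do = 13 cm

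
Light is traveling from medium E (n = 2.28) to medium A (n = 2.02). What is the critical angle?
θc = arcsin(n₂/n₁) = 62.37°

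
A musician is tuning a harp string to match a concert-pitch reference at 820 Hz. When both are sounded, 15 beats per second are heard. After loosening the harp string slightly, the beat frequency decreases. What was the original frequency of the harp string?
835 Hz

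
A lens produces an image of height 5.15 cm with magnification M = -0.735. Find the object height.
ho = |hi|/|M| = 7.007 cm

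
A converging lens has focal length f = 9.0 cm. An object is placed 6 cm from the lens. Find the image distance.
1/di = 1/f − 1/do → di = -18 cm (virtual image)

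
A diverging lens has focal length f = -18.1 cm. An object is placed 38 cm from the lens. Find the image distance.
1/di = 1/f − 1/do → di = -12.26 cm (virtual image)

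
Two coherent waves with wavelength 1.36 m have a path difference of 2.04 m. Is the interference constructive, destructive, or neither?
destructive — path difference = 1.5λ, an odd multiple of λ/2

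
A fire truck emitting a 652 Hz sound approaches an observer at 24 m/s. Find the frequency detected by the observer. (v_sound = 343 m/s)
f_obs = f·v/(v − v_s) = 701.1 Hz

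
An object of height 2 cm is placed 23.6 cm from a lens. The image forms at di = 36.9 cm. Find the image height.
hi = (-di/do) × ho = -3.127 cm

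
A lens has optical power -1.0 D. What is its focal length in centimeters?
f = 1/P = -100 cm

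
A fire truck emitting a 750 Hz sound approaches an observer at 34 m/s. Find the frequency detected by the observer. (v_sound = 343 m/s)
f_obs = f·v/(v − v_s) = 832.5 Hz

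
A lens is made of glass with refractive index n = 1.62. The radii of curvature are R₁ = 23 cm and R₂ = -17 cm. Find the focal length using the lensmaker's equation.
1/f = (n − 1)(1/R₁ − 1/R₂) → f = 15.77 cm (converging lens)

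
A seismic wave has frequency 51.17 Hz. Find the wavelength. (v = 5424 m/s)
λ = v/f = 106 m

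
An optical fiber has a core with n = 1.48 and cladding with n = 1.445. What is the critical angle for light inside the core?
θc = arcsin(n_cladding/n_core) = 77.51°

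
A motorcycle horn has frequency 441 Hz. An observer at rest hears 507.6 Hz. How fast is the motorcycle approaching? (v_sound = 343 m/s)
v_s = v·(1 − f/f_obs) = 45 m/s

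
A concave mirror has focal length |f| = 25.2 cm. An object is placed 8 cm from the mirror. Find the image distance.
f = +25.2 cm (concave); 1/di = 1/f − 1/do → di = -11.72 cm (virtual image, behind mirror)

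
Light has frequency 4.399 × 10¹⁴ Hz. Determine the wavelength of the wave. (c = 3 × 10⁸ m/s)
λ = c/f = 682 nm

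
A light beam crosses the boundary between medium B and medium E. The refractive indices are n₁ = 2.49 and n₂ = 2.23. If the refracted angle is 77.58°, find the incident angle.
sin θ₁ = (n₂/n₁)·sin θ₂ → θ₁ = 61°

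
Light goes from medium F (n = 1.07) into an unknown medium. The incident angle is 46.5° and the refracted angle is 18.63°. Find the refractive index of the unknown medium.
n₂ = n₁·sin θ₁ / sin θ₂ = 2.43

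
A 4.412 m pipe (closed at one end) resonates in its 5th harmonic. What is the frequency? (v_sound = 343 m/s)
fₙ = nv/(4L) = 97.18 Hz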